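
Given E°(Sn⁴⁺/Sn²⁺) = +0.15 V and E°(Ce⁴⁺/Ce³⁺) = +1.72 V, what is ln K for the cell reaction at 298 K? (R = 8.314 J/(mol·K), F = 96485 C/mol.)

E°_cell = +1.72 − (+0.15) = 1.57 V, with n = 2 electrons transferred.
At equilibrium E = 0, so the Nernst equation gives ln K = nFE°/RT = (2)(96485)(1.57)/((8.314)(298)) = 122.28.

ln K = 122.3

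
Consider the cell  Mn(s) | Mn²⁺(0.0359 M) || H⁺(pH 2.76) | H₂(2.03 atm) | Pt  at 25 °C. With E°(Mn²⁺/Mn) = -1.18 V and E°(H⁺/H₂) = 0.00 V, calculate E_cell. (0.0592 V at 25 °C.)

1.05 V

The hydrogen couple is the cathode, so E°_cell = 1.18 V; n = 2.
[H⁺] = 10^(−2.76) = 0.0017 M, and Q = [Mn²⁺]·P(H₂) / [H⁺]^2 = 2.41 × 10^4.
E = E° − (0.0592/2) log Q = 1.18 − (0.0592/2)(4.383) = 1.050 V.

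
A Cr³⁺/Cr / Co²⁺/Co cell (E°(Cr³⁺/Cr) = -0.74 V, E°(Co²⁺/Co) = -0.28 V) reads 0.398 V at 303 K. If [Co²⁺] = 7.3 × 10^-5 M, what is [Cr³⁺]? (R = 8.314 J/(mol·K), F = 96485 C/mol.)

From the Nernst equation, ln Q = nF(E° − E)/RT = 6×96485×(0.46 − 0.398)/(8.314×303) = 14.248, so Q = 1.54 × 10^6.
With Q = [Cr³⁺]^2/[Co²⁺]^3 and the known concentrations, [Cr³⁺]^2 in the numerator gives [Cr³⁺] = 7.7 × 10^-4 M.

7.7 × 10^-4 M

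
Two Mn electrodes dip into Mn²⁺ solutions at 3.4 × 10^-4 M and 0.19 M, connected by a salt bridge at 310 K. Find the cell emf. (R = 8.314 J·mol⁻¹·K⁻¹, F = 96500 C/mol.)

Both half-cells are Mn²⁺/Mn, so E°_cell = 0. The concentrated side is the cathode; the cell reaction moves Mn²⁺ from high to low concentration with n = 2.
Q = [Mn²⁺]_dilute/[Mn²⁺]_conc = 3.4 × 10^-4/0.19 = 0.00179.
E = 0 − (RT/nF) ln Q = −((8.314×310)/(2×96500))(-6.326) = 0.0845 V.

0.084 V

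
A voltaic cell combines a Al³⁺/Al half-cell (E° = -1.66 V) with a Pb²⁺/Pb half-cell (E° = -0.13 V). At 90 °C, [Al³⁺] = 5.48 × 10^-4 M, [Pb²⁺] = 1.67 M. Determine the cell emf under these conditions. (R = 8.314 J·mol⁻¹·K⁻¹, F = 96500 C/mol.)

1.62 V

The Pb²⁺/Pb couple has the higher reduction potential and acts as the cathode, so E°_cell = -0.13 − (-1.66) = 1.53 V.
Balancing electrons gives n = 6; the reaction quotient is Q = [Al³⁺]^2/[Pb²⁺]^3 = 6.45 × 10^-8.
E = E° − (RT/nF) ln Q = 1.53 − (8.314×363)/(6×96500) × (-16.557) = 1.530 + 0.086 = 1.616 V.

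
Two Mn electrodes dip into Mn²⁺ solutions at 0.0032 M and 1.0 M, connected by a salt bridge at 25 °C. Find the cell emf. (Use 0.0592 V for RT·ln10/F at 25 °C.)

0.074 V

Both half-cells are Mn²⁺/Mn, so E°_cell = 0. The concentrated side is the cathode; the cell reaction moves Mn²⁺ from high to low concentration with n = 2.
Q = [Mn²⁺]_dilute/[Mn²⁺]_conc = 0.0032/1.0 = 0.00320.
E = 0 − (0.0592/2) log Q = −(0.0592/2)(-2.495) = 0.0739 V.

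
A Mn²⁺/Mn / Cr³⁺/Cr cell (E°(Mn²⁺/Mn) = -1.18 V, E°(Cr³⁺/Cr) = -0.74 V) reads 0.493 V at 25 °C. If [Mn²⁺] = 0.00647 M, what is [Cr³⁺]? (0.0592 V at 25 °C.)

0.25 M

From the Nernst equation, log Q = n(E° − E)/0.0592 = 6(0.44 − 0.493)/0.0592 = -5.372, so Q = 4.25 × 10^-6.
With Q = [Mn²⁺]^3/[Cr³⁺]^2 and the known concentrations, [Cr³⁺]^2 in the denominator gives [Cr³⁺] = 0.25 M.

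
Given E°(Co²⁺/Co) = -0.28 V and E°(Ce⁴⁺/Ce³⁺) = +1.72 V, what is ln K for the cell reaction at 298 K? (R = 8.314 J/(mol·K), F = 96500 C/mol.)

ln K = 155.8

E°_cell = +1.72 − (-0.28) = 2.00 V, with n = 2 electrons transferred.
At equilibrium E = 0, so the Nernst equation gives ln K = nFE°/RT = (2)(96500)(2.00)/((8.314)(298)) = 155.80.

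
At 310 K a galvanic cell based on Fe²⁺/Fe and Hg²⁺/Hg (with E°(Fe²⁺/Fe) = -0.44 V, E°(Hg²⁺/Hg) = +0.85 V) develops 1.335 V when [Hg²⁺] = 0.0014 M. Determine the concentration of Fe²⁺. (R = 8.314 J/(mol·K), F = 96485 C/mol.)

From the Nernst equation, ln Q = nF(E° − E)/RT = 2×96485×(1.29 − 1.335)/(8.314×310) = -3.369, so Q = 0.0344.
With Q = [Fe²⁺]/[Hg²⁺] and the known concentrations, [Fe²⁺] in the numerator gives [Fe²⁺] = 4.8 × 10^-5 M.

4.8 × 10^-5 M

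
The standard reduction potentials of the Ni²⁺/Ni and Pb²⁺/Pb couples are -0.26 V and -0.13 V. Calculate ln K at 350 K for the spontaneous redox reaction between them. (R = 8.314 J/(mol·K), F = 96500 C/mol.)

ln K = 8.6

E°_cell = -0.13 − (-0.26) = 0.13 V, with n = 2 electrons transferred.
At equilibrium E = 0, so the Nernst equation gives ln K = nFE°/RT = (2)(96500)(0.13)/((8.314)(350)) = 8.62.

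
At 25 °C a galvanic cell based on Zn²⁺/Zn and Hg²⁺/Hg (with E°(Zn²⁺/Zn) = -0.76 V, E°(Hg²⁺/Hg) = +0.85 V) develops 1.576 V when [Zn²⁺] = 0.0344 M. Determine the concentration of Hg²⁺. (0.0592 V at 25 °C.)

0.0024 M

From the Nernst equation, log Q = n(E° − E)/0.0592 = 2(1.61 − 1.576)/0.0592 = 1.149, so Q = 14.1.
With Q = [Zn²⁺]/[Hg²⁺] and the known concentrations, [Hg²⁺] in the denominator gives [Hg²⁺] = 0.0024 M.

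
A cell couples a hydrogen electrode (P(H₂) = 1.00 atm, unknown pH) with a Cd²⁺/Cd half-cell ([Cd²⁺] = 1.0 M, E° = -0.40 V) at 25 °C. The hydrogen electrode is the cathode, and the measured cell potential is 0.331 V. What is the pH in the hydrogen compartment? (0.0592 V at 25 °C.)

pH = 1.17

E°_cell = 0.40 V and n = 2.
log Q = n(E° − E)/0.0592 = 2×(0.40 − 0.331)/0.0592 = 2.331.
With Q = [Cd²⁺]·P(H₂) / [H⁺]^2, solving for [H⁺] gives log[H⁺] = -1.166, so pH = 1.17.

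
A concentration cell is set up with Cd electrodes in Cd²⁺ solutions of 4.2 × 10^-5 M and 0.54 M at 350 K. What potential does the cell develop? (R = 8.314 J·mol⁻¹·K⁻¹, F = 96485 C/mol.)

0.14 V

Both half-cells are Cd²⁺/Cd, so E°_cell = 0. The concentrated side is the cathode; the cell reaction moves Cd²⁺ from high to low concentration with n = 2.
Q = [Cd²⁺]_dilute/[Cd²⁺]_conc = 4.2 × 10^-5/0.54 = 7.78 × 10^-5.
E = 0 − (RT/nF) ln Q = −((8.314×350)/(2×96485))(-9.462) = 0.1427 V.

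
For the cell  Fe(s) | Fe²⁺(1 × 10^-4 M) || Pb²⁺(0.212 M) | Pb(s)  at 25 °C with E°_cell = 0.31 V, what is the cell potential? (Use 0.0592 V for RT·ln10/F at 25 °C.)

Balancing electrons gives n = 2; the reaction quotient is Q = [Fe²⁺]/[Pb²⁺] = 4.72 × 10^-4.
At 25 °C, E = E° − (0.0592/n) log Q = 0.31 − (0.0592/2)(-3.326) = 0.310 + 0.098 = 0.408 V.

0.408 V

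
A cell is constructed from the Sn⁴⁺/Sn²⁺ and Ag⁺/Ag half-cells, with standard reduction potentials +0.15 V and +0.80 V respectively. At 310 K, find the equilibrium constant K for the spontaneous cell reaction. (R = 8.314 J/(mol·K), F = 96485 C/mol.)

E°_cell = +0.80 − (+0.15) = 0.65 V, with n = 2 electrons transferred.
At equilibrium E = 0, so the Nernst equation gives ln K = nFE°/RT = (2)(96485)(0.65)/((8.314)(310)) = 48.67.
K = e^48.67 = 1.4 × 10^21.

1.4 × 10^21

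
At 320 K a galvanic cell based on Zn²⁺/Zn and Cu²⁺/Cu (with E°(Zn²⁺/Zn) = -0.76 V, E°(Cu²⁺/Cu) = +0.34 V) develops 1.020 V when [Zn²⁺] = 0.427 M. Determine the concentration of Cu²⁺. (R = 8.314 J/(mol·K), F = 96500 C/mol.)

0.0013 M

From the Nernst equation, ln Q = nF(E° − E)/RT = 2×96500×(1.10 − 1.020)/(8.314×320) = 5.803, so Q = 331.
With Q = [Zn²⁺]/[Cu²⁺] and the known concentrations, [Cu²⁺] in the denominator gives [Cu²⁺] = 0.0013 M.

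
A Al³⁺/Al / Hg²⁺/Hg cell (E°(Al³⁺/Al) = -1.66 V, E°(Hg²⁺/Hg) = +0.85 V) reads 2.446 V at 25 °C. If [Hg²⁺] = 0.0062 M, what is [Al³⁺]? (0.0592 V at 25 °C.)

0.85 M

From the Nernst equation, log Q = n(E° − E)/0.0592 = 6(2.51 − 2.446)/0.0592 = 6.486, so Q = 3.07 × 10^6.
With Q = [Al³⁺]^2/[Hg²⁺]^3 and the known concentrations, [Al³⁺]^2 in the numerator gives [Al³⁺] = 0.85 M.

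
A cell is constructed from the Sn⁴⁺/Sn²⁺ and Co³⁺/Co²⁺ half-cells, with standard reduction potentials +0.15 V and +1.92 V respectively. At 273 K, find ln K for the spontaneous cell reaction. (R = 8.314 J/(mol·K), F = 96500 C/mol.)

E°_cell = +1.92 − (+0.15) = 1.77 V, with n = 2 electrons transferred.
At equilibrium E = 0, so the Nernst equation gives ln K = nFE°/RT = (2)(96500)(1.77)/((8.314)(273)) = 150.51.

ln K = 150.5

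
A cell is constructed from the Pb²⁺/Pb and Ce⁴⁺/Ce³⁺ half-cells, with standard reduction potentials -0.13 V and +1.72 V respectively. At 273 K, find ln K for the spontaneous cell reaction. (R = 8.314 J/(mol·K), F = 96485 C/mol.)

ln K = 157.3

E°_cell = +1.72 − (-0.13) = 1.85 V, with n = 2 electrons transferred.
At equilibrium E = 0, so the Nernst equation gives ln K = nFE°/RT = (2)(96485)(1.85)/((8.314)(273)) = 157.29.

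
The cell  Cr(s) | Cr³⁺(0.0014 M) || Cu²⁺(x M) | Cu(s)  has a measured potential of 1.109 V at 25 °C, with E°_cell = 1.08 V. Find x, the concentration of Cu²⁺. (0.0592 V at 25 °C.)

From the Nernst equation, log Q = n(E° − E)/0.0592 = 6(1.08 − 1.109)/0.0592 = -2.939, so Q = 0.00115.
With Q = [Cr³⁺]^2/[Cu²⁺]^3 and the known concentrations, [Cu²⁺]^3 in the denominator gives [Cu²⁺] = 0.12 M.

0.12 M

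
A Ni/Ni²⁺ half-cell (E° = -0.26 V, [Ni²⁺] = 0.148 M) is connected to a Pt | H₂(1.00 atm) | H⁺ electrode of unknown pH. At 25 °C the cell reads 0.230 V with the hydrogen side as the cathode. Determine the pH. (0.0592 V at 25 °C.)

pH = 0.92

E°_cell = 0.26 V and n = 2.
log Q = n(E° − E)/0.0592 = 2×(0.26 − 0.230)/0.0592 = 1.014.
With Q = [Ni²⁺]·P(H₂) / [H⁺]^2, solving for [H⁺] gives log[H⁺] = -0.922, so pH = 0.92.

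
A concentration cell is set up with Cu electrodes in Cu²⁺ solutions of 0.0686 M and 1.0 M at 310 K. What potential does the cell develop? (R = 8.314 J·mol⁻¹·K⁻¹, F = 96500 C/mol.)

Both half-cells are Cu²⁺/Cu, so E°_cell = 0. The concentrated side is the cathode; the cell reaction moves Cu²⁺ from high to low concentration with n = 2.
Q = [Cu²⁺]_dilute/[Cu²⁺]_conc = 0.0686/1.0 = 0.0686.
E = 0 − (RT/nF) ln Q = −((8.314×310)/(2×96500))(-2.679) = 0.0358 V.

0.036 V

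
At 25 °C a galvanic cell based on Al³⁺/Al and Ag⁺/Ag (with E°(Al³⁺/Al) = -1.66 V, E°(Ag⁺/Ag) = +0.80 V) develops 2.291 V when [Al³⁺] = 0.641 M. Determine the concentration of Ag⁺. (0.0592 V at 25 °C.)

0.0012 M

From the Nernst equation, log Q = n(E° − E)/0.0592 = 3(2.46 − 2.291)/0.0592 = 8.564, so Q = 3.67 × 10^8.
With Q = [Al³⁺]/[Ag⁺]^3 and the known concentrations, [Ag⁺]^3 in the denominator gives [Ag⁺] = 0.0012 M.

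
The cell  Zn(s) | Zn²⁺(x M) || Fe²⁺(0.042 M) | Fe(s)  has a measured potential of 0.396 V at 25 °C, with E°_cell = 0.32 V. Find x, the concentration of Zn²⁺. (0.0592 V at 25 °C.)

1.1 × 10^-4 M

From the Nernst equation, log Q = n(E° − E)/0.0592 = 2(0.32 − 0.396)/0.0592 = -2.568, so Q = 0.00271.
With Q = [Zn²⁺]/[Fe²⁺] and the known concentrations, [Zn²⁺] in the numerator gives [Zn²⁺] = 1.1 × 10^-4 M.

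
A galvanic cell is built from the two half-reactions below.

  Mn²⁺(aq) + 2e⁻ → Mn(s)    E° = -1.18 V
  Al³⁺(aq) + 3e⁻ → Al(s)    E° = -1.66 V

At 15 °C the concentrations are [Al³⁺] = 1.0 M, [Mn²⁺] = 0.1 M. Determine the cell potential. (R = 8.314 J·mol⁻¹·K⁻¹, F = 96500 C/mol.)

The Mn²⁺/Mn couple has the higher reduction potential and acts as the cathode, so E°_cell = -1.18 − (-1.66) = 0.48 V.
Balancing electrons gives n = 6; the reaction quotient is Q = [Al³⁺]^2/[Mn²⁺]^3 = 1000.
E = E° − (RT/nF) ln Q = 0.48 − (8.314×288)/(6×96500) × (6.908) = 0.480 − 0.029 = 0.451 V.

0.451 V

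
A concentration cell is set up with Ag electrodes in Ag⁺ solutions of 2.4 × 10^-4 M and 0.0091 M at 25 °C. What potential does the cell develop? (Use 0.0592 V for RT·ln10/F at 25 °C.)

0.093 V

Both half-cells are Ag⁺/Ag, so E°_cell = 0. The concentrated side is the cathode; the cell reaction moves Ag⁺ from high to low concentration with n = 1.
Q = [Ag⁺]_dilute/[Ag⁺]_conc = 2.4 × 10^-4/0.0091 = 0.0264.
E = 0 − (0.0592/1) log Q = −(0.0592/1)(-1.579) = 0.0935 V.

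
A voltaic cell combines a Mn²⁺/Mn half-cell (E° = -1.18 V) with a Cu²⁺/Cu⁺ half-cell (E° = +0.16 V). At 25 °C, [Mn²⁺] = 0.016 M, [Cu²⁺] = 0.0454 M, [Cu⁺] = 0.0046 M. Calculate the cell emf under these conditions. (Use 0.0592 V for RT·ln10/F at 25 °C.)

The Cu²⁺/Cu⁺ couple has the higher reduction potential and acts as the cathode, so E°_cell = +0.16 − (-1.18) = 1.34 V.
Balancing electrons gives n = 2; the reaction quotient is Q = [Mn²⁺]·[Cu⁺]^2/[Cu²⁺]^2 = 1.64 × 10^-4.
At 25 °C, E = E° − (0.0592/n) log Q = 1.34 − (0.0592/2)(-3.784) = 1.340 + 0.112 = 1.452 V.

1.45 V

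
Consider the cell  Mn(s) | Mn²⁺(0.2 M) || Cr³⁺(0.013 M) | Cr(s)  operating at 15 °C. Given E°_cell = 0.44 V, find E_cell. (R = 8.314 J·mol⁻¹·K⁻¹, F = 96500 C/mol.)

0.424 V

Balancing electrons gives n = 6; the reaction quotient is Q = [Mn²⁺]^3/[Cr³⁺]^2 = 47.3.
E = E° − (RT/nF) ln Q = 0.44 − (8.314×288)/(6×96500) × (3.857) = 0.440 − 0.016 = 0.424 V.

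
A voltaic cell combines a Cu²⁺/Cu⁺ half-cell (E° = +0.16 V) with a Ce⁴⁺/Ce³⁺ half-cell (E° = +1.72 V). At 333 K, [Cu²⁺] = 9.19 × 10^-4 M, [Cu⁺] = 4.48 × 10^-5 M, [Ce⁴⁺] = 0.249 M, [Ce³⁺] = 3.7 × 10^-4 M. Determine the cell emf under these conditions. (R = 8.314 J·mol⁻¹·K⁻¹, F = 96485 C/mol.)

1.66 V

The Ce⁴⁺/Ce³⁺ couple has the higher reduction potential and acts as the cathode, so E°_cell = +1.72 − (+0.16) = 1.56 V.
Balancing electrons gives n = 1; the reaction quotient is Q = [Cu²⁺]·[Ce³⁺]/([Cu⁺]·[Ce⁴⁺]) = 0.0305.
E = E° − (RT/nF) ln Q = 1.56 − (8.314×333)/(1×96485) × (-3.491) = 1.560 + 0.100 = 1.660 V.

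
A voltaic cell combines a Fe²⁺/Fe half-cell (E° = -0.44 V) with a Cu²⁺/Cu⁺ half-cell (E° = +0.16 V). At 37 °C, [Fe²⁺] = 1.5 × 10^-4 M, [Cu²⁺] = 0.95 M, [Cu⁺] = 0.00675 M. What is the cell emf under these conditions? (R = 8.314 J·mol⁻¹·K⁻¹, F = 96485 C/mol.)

The Cu²⁺/Cu⁺ couple has the higher reduction potential and acts as the cathode, so E°_cell = +0.16 − (-0.44) = 0.60 V.
Balancing electrons gives n = 2; the reaction quotient is Q = [Fe²⁺]·[Cu⁺]^2/[Cu²⁺]^2 = 7.57 × 10^-9.
E = E° − (RT/nF) ln Q = 0.60 − (8.314×310)/(2×96485) × (-18.699) = 0.600 + 0.250 = 0.850 V.

0.850 V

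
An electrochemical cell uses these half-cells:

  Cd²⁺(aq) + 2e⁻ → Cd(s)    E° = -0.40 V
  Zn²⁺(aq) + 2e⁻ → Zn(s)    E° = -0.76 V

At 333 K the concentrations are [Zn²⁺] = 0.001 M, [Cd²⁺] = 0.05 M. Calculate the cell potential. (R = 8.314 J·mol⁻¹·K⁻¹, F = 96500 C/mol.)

0.416 V

The Cd²⁺/Cd couple has the higher reduction potential and acts as the cathode, so E°_cell = -0.40 − (-0.76) = 0.36 V.
Balancing electrons gives n = 2; the reaction quotient is Q = [Zn²⁺]/[Cd²⁺] = 0.0200.
E = E° − (RT/nF) ln Q = 0.36 − (8.314×333)/(2×96500) × (-3.912) = 0.360 + 0.056 = 0.416 V.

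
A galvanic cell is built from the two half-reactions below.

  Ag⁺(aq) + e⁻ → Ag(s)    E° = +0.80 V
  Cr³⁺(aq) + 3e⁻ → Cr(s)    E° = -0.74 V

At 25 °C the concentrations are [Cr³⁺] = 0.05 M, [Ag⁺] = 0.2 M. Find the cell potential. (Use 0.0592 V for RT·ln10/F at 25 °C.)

The Ag⁺/Ag couple has the higher reduction potential and acts as the cathode, so E°_cell = +0.80 − (-0.74) = 1.54 V.
Balancing electrons gives n = 3; the reaction quotient is Q = [Cr³⁺]/[Ag⁺]^3 = 6.25.
At 25 °C, E = E° − (0.0592/n) log Q = 1.54 − (0.0592/3)(0.796) = 1.540 − 0.016 = 1.524 V.

1.52 V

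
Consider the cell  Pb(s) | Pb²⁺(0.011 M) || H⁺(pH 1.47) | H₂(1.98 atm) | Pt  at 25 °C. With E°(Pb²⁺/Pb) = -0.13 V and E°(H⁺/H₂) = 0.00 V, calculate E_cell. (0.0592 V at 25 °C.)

The hydrogen couple is the cathode, so E°_cell = 0.13 V; n = 2.
[H⁺] = 10^(−1.47) = 0.034 M, and Q = [Pb²⁺]·P(H₂) / [H⁺]^2 = 19.0.
E = E° − (0.0592/2) log Q = 0.13 − (0.0592/2)(1.278) = 0.092 V.

0.092 V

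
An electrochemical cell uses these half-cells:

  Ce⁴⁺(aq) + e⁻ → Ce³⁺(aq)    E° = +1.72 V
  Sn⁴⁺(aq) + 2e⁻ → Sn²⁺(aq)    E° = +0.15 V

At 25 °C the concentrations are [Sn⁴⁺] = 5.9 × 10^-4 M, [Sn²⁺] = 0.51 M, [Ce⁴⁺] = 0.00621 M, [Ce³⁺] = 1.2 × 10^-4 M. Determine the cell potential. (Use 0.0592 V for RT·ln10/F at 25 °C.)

1.76 V

The Ce⁴⁺/Ce³⁺ couple has the higher reduction potential and acts as the cathode, so E°_cell = +1.72 − (+0.15) = 1.57 V.
Balancing electrons gives n = 2; the reaction quotient is Q = [Sn⁴⁺]·[Ce³⁺]^2/([Sn²⁺]·[Ce⁴⁺]^2) = 4.32 × 10^-7.
At 25 °C, E = E° − (0.0592/n) log Q = 1.57 − (0.0592/2)(-6.365) = 1.570 + 0.188 = 1.758 V.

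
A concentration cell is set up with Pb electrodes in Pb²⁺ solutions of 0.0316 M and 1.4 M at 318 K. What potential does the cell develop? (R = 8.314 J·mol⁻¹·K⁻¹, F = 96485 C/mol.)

Both half-cells are Pb²⁺/Pb, so E°_cell = 0. The concentrated side is the cathode; the cell reaction moves Pb²⁺ from high to low concentration with n = 2.
Q = [Pb²⁺]_dilute/[Pb²⁺]_conc = 0.0316/1.4 = 0.0226.
E = 0 − (RT/nF) ln Q = −((8.314×318)/(2×96485))(-3.791) = 0.0519 V.

0.052 V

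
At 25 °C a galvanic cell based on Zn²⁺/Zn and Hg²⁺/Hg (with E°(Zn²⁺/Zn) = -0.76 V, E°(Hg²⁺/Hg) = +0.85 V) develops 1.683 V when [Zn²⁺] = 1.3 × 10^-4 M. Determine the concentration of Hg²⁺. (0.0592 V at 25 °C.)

0.038 M

From the Nernst equation, log Q = n(E° − E)/0.0592 = 2(1.61 − 1.683)/0.0592 = -2.466, so Q = 0.00342.
With Q = [Zn²⁺]/[Hg²⁺] and the known concentrations, [Hg²⁺] in the denominator gives [Hg²⁺] = 0.038 M.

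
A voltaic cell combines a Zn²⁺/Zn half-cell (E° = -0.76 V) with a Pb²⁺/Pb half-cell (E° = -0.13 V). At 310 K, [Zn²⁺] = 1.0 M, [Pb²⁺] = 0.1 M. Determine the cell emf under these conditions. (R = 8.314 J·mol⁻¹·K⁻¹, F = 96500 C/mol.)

The Pb²⁺/Pb couple has the higher reduction potential and acts as the cathode, so E°_cell = -0.13 − (-0.76) = 0.63 V.
Balancing electrons gives n = 2; the reaction quotient is Q = [Zn²⁺]/[Pb²⁺] = 10.0.
E = E° − (RT/nF) ln Q = 0.63 − (8.314×310)/(2×96500) × (2.303) = 0.630 − 0.031 = 0.599 V.

0.599 V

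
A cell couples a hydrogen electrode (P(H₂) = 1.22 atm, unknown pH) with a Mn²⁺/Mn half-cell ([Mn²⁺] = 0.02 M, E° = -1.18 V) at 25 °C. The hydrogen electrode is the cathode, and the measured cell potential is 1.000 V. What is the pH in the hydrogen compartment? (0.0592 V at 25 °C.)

E°_cell = 1.18 V and n = 2.
log Q = n(E° − E)/0.0592 = 2×(1.18 − 1.000)/0.0592 = 6.081.
With Q = [Mn²⁺]·P(H₂) / [H⁺]^2, solving for [H⁺] gives log[H⁺] = -3.847, so pH = 3.85.

pH = 3.85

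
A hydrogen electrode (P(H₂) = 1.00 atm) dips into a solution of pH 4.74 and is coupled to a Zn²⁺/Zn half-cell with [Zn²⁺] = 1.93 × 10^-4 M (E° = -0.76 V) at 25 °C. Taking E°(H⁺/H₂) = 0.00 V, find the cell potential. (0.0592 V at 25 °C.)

0.59 V

The hydrogen couple is the cathode, so E°_cell = 0.76 V; n = 2.
[H⁺] = 10^(−4.74) = 1.8 × 10^-5 M, and Q = [Zn²⁺]·P(H₂) / [H⁺]^2 = 5.83 × 10^5.
E = E° − (0.0592/2) log Q = 0.76 − (0.0592/2)(5.766) = 0.589 V.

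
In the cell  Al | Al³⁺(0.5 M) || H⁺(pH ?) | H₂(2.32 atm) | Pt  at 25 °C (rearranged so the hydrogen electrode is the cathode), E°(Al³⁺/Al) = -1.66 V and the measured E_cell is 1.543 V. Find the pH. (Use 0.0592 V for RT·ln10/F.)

pH = 1.89

E°_cell = 1.66 V and n = 6.
log Q = n(E° − E)/0.0592 = 6×(1.66 − 1.543)/0.0592 = 11.858.
With Q = [Al³⁺]^2·P(H₂)^3 / [H⁺]^6, solving for [H⁺] gives log[H⁺] = -1.894, so pH = 1.89.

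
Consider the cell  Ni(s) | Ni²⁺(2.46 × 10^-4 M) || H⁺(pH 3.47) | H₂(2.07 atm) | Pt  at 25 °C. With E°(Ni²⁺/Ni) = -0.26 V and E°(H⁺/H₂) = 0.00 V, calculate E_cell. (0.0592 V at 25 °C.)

0.15 V

The hydrogen couple is the cathode, so E°_cell = 0.26 V; n = 2.
[H⁺] = 10^(−3.47) = 3.4 × 10^-4 M, and Q = [Ni²⁺]·P(H₂) / [H⁺]^2 = 4440.
E = E° − (0.0592/2) log Q = 0.26 − (0.0592/2)(3.647) = 0.152 V.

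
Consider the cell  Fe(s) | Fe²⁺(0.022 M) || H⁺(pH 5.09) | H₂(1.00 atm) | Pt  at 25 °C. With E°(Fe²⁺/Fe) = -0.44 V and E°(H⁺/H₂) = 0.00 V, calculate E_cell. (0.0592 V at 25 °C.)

The hydrogen couple is the cathode, so E°_cell = 0.44 V; n = 2.
[H⁺] = 10^(−5.09) = 8.1 × 10^-6 M, and Q = [Fe²⁺]·P(H₂) / [H⁺]^2 = 3.33 × 10^8.
E = E° − (0.0592/2) log Q = 0.44 − (0.0592/2)(8.522) = 0.188 V.

0.19 V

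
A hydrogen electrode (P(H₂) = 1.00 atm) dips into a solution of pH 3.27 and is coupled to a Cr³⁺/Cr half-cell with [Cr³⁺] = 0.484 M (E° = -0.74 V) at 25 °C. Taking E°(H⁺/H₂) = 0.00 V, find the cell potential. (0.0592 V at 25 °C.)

The hydrogen couple is the cathode, so E°_cell = 0.74 V; n = 6.
[H⁺] = 10^(−3.27) = 5.4 × 10^-4 M, and Q = [Cr³⁺]^2·P(H₂)^3 / [H⁺]^6 = 9.77 × 10^18.
E = E° − (0.0592/6) log Q = 0.74 − (0.0592/6)(18.990) = 0.553 V.

0.55 V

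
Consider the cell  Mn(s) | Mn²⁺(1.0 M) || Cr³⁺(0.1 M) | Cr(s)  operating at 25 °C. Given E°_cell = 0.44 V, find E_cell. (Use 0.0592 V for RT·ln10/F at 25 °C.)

0.420 V

Balancing electrons gives n = 6; the reaction quotient is Q = [Mn²⁺]^3/[Cr³⁺]^2 = 100.
At 25 °C, E = E° − (0.0592/n) log Q = 0.44 − (0.0592/6)(2.000) = 0.440 − 0.020 = 0.420 V.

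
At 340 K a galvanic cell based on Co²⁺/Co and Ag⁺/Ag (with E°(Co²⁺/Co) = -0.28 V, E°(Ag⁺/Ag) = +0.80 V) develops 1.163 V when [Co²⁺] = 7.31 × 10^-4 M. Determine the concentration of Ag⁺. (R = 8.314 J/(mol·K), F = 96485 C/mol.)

From the Nernst equation, ln Q = nF(E° − E)/RT = 2×96485×(1.08 − 1.163)/(8.314×340) = -5.666, so Q = 0.00346.
With Q = [Co²⁺]/[Ag⁺]^2 and the known concentrations, [Ag⁺]^2 in the denominator gives [Ag⁺] = 0.46 M.

0.46 M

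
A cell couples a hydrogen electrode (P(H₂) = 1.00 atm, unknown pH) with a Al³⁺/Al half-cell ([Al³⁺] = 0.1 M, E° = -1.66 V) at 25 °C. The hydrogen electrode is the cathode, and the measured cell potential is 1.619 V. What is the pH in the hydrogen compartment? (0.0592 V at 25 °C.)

pH = 1.03

E°_cell = 1.66 V and n = 6.
log Q = n(E° − E)/0.0592 = 6×(1.66 − 1.619)/0.0592 = 4.155.
With Q = [Al³⁺]^2·P(H₂)^3 / [H⁺]^6, solving for [H⁺] gives log[H⁺] = -1.026, so pH = 1.03.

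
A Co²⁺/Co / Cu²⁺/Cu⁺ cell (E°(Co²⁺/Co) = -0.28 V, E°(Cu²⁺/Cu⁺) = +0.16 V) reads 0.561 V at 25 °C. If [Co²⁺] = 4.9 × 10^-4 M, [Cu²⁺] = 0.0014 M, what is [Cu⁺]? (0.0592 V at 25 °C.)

5.7 × 10^-4 M

From the Nernst equation, log Q = n(E° − E)/0.0592 = 2(0.44 − 0.561)/0.0592 = -4.088, so Q = 8.17 × 10^-5.
With Q = [Co²⁺]·[Cu⁺]^2/[Cu²⁺]^2 and the known concentrations, [Cu⁺]^2 in the numerator gives [Cu⁺] = 5.7 × 10^-4 M.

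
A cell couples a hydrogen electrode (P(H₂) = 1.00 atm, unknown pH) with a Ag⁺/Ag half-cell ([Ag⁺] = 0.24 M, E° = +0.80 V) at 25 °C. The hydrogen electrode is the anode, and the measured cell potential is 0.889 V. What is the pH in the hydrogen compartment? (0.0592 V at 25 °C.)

E°_cell = 0.80 V and n = 2.
log Q = n(E° − E)/0.0592 = 2×(0.80 − 0.889)/0.0592 = -3.007.
With Q = [H⁺]^2 / ([Ag⁺]^2·P(H₂)), solving for [H⁺] gives log[H⁺] = -2.123, so pH = 2.12.

pH = 2.12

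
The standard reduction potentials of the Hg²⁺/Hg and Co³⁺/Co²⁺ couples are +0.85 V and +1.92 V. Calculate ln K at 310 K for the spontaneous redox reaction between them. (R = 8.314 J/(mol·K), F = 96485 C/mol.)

ln K = 80.1

E°_cell = +1.92 − (+0.85) = 1.07 V, with n = 2 electrons transferred.
At equilibrium E = 0, so the Nernst equation gives ln K = nFE°/RT = (2)(96485)(1.07)/((8.314)(310)) = 80.11.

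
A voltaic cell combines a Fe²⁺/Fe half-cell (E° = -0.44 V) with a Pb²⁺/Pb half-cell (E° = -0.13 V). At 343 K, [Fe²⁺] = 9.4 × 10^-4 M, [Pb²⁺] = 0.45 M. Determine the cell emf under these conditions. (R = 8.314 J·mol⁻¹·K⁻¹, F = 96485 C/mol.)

0.401 V

The Pb²⁺/Pb couple has the higher reduction potential and acts as the cathode, so E°_cell = -0.13 − (-0.44) = 0.31 V.
Balancing electrons gives n = 2; the reaction quotient is Q = [Fe²⁺]/[Pb²⁺] = 0.00209.
E = E° − (RT/nF) ln Q = 0.31 − (8.314×343)/(2×96485) × (-6.171) = 0.310 + 0.091 = 0.401 V.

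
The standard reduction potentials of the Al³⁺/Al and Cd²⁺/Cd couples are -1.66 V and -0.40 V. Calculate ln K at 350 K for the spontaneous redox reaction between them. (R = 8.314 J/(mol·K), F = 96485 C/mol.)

E°_cell = -0.40 − (-1.66) = 1.26 V, with n = 6 electrons transferred.
At equilibrium E = 0, so the Nernst equation gives ln K = nFE°/RT = (6)(96485)(1.26)/((8.314)(350)) = 250.67.

ln K = 250.7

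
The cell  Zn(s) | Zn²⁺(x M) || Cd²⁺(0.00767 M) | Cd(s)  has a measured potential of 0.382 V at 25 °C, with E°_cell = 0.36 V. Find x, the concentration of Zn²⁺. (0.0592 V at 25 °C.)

0.0014 M

From the Nernst equation, log Q = n(E° − E)/0.0592 = 2(0.36 − 0.382)/0.0592 = -0.743, so Q = 0.181.
With Q = [Zn²⁺]/[Cd²⁺] and the known concentrations, [Zn²⁺] in the numerator gives [Zn²⁺] = 0.0014 M.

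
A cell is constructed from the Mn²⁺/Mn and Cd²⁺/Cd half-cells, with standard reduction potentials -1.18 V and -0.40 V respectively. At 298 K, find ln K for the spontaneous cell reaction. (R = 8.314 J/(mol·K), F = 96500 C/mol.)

E°_cell = -0.40 − (-1.18) = 0.78 V, with n = 2 electrons transferred.
At equilibrium E = 0, so the Nernst equation gives ln K = nFE°/RT = (2)(96500)(0.78)/((8.314)(298)) = 60.76.

ln K = 60.8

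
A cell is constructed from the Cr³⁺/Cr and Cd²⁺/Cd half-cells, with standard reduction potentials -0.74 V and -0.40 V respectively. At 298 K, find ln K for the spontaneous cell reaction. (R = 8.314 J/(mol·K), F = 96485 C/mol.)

E°_cell = -0.40 − (-0.74) = 0.34 V, with n = 6 electrons transferred.
At equilibrium E = 0, so the Nernst equation gives ln K = nFE°/RT = (6)(96485)(0.34)/((8.314)(298)) = 79.44.

ln K = 79.4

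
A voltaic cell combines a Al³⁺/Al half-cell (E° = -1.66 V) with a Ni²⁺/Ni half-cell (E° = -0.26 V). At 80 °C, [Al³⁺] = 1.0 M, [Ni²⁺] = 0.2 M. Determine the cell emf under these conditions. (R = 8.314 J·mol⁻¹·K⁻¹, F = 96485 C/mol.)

1.38 V

The Ni²⁺/Ni couple has the higher reduction potential and acts as the cathode, so E°_cell = -0.26 − (-1.66) = 1.40 V.
Balancing electrons gives n = 6; the reaction quotient is Q = [Al³⁺]^2/[Ni²⁺]^3 = 125.
E = E° − (RT/nF) ln Q = 1.40 − (8.314×353)/(6×96485) × (4.828) = 1.400 − 0.024 = 1.376 V.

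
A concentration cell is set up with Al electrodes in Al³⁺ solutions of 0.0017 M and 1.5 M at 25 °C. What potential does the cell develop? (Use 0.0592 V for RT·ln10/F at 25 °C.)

Both half-cells are Al³⁺/Al, so E°_cell = 0. The concentrated side is the cathode; the cell reaction moves Al³⁺ from high to low concentration with n = 3.
Q = [Al³⁺]_dilute/[Al³⁺]_conc = 0.0017/1.5 = 0.00113.
E = 0 − (0.0592/3) log Q = −(0.0592/3)(-2.946) = 0.0581 V.

0.058 V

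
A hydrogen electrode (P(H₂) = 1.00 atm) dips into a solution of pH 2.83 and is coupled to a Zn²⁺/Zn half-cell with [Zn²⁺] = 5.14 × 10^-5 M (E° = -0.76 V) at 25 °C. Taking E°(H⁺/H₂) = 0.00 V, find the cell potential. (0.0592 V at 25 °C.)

0.72 V

The hydrogen couple is the cathode, so E°_cell = 0.76 V; n = 2.
[H⁺] = 10^(−2.83) = 0.0015 M, and Q = [Zn²⁺]·P(H₂) / [H⁺]^2 = 23.5.
E = E° − (0.0592/2) log Q = 0.76 − (0.0592/2)(1.371) = 0.719 V.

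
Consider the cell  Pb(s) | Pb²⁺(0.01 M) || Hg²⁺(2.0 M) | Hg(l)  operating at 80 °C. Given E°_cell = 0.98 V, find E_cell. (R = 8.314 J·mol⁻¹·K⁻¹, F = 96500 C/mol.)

Balancing electrons gives n = 2; the reaction quotient is Q = [Pb²⁺]/[Hg²⁺] = 0.00500.
E = E° − (RT/nF) ln Q = 0.98 − (8.314×353)/(2×96500) × (-5.298) = 0.980 + 0.081 = 1.061 V.

1.06 V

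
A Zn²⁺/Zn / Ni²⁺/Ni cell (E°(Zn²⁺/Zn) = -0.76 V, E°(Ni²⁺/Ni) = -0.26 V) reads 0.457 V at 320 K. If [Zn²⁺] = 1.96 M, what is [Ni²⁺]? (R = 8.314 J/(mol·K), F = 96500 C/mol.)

0.087 M

From the Nernst equation, ln Q = nF(E° − E)/RT = 2×96500×(0.50 − 0.457)/(8.314×320) = 3.119, so Q = 22.6.
With Q = [Zn²⁺]/[Ni²⁺] and the known concentrations, [Ni²⁺] in the denominator gives [Ni²⁺] = 0.087 M.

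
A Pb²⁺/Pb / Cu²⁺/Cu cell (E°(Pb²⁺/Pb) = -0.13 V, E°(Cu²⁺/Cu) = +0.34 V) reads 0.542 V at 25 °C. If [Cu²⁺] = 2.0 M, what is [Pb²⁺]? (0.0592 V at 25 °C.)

From the Nernst equation, log Q = n(E° − E)/0.0592 = 2(0.47 − 0.542)/0.0592 = -2.432, so Q = 0.00369.
With Q = [Pb²⁺]/[Cu²⁺] and the known concentrations, [Pb²⁺] in the numerator gives [Pb²⁺] = 0.0074 M.

0.0074 M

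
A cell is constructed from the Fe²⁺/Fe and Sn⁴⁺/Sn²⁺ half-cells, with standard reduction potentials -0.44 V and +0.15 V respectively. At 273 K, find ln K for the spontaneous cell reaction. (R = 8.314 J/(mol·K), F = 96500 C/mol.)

E°_cell = +0.15 − (-0.44) = 0.59 V, with n = 2 electrons transferred.
At equilibrium E = 0, so the Nernst equation gives ln K = nFE°/RT = (2)(96500)(0.59)/((8.314)(273)) = 50.17.

ln K = 50.2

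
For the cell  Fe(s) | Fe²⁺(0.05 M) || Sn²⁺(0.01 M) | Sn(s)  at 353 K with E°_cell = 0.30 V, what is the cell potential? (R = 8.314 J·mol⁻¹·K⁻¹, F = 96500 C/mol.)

0.276 V

Balancing electrons gives n = 2; the reaction quotient is Q = [Fe²⁺]/[Sn²⁺] = 5.00.
E = E° − (RT/nF) ln Q = 0.30 − (8.314×353)/(2×96500) × (1.609) = 0.300 − 0.024 = 0.276 V.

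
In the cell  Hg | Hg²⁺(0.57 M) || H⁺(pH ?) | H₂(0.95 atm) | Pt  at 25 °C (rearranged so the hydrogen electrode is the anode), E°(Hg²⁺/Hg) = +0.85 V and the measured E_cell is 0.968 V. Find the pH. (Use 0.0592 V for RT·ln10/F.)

pH = 2.13

E°_cell = 0.85 V and n = 2.
log Q = n(E° − E)/0.0592 = 2×(0.85 − 0.968)/0.0592 = -3.986.
With Q = [H⁺]^2 / ([Hg²⁺]·P(H₂)), solving for [H⁺] gives log[H⁺] = -2.126, so pH = 2.13.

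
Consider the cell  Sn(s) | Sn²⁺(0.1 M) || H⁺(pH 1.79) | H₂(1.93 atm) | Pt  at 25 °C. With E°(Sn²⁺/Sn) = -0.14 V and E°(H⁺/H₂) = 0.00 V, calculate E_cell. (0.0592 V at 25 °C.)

The hydrogen couple is the cathode, so E°_cell = 0.14 V; n = 2.
[H⁺] = 10^(−1.79) = 0.016 M, and Q = [Sn²⁺]·P(H₂) / [H⁺]^2 = 734.
E = E° − (0.0592/2) log Q = 0.14 − (0.0592/2)(2.866) = 0.055 V.

0.055 V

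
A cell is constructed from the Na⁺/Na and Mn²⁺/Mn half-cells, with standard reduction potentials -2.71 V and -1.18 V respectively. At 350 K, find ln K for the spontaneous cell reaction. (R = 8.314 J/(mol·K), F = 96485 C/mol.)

ln K = 101.5

E°_cell = -1.18 − (-2.71) = 1.53 V, with n = 2 electrons transferred.
At equilibrium E = 0, so the Nernst equation gives ln K = nFE°/RT = (2)(96485)(1.53)/((8.314)(350)) = 101.46.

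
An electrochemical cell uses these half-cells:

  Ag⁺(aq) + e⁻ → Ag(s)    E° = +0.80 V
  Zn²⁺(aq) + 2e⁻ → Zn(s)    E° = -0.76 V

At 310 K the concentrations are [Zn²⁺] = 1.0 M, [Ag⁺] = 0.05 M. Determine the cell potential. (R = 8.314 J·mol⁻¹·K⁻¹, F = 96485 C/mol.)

The Ag⁺/Ag couple has the higher reduction potential and acts as the cathode, so E°_cell = +0.80 − (-0.76) = 1.56 V.
Balancing electrons gives n = 2; the reaction quotient is Q = [Zn²⁺]/[Ag⁺]^2 = 400.
E = E° − (RT/nF) ln Q = 1.56 − (8.314×310)/(2×96485) × (5.991) = 1.560 − 0.080 = 1.480 V.

1.48 V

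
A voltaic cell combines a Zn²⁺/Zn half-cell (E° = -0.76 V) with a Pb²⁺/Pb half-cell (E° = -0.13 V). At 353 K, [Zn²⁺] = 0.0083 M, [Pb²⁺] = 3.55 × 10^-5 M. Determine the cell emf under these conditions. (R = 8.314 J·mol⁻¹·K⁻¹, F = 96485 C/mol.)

The Pb²⁺/Pb couple has the higher reduction potential and acts as the cathode, so E°_cell = -0.13 − (-0.76) = 0.63 V.
Balancing electrons gives n = 2; the reaction quotient is Q = [Zn²⁺]/[Pb²⁺] = 234.
E = E° − (RT/nF) ln Q = 0.63 − (8.314×353)/(2×96485) × (5.454) = 0.630 − 0.083 = 0.547 V.

0.547 V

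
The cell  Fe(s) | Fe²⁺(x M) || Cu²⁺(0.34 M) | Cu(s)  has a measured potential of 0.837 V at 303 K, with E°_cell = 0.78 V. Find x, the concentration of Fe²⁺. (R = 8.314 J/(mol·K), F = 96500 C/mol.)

From the Nernst equation, ln Q = nF(E° − E)/RT = 2×96500×(0.78 − 0.837)/(8.314×303) = -4.367, so Q = 0.0127.
With Q = [Fe²⁺]/[Cu²⁺] and the known concentrations, [Fe²⁺] in the numerator gives [Fe²⁺] = 0.0043 M.

0.0043 M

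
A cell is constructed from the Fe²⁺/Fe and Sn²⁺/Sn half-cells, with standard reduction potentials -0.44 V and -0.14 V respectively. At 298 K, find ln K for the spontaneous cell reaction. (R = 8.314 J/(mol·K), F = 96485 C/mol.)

E°_cell = -0.14 − (-0.44) = 0.30 V, with n = 2 electrons transferred.
At equilibrium E = 0, so the Nernst equation gives ln K = nFE°/RT = (2)(96485)(0.30)/((8.314)(298)) = 23.37.

ln K = 23.4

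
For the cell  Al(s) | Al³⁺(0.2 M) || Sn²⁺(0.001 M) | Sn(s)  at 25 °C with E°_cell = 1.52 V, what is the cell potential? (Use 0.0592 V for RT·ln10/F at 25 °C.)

1.44 V

Balancing electrons gives n = 6; the reaction quotient is Q = [Al³⁺]^2/[Sn²⁺]^3 = 4 × 10^7.
At 25 °C, E = E° − (0.0592/n) log Q = 1.52 − (0.0592/6)(7.602) = 1.520 − 0.075 = 1.445 V.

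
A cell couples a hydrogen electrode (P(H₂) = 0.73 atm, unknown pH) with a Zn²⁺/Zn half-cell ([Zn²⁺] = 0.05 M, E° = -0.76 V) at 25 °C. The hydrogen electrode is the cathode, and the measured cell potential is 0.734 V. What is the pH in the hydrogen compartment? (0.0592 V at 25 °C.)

pH = 1.16

E°_cell = 0.76 V and n = 2.
log Q = n(E° − E)/0.0592 = 2×(0.76 − 0.734)/0.0592 = 0.878.
With Q = [Zn²⁺]·P(H₂) / [H⁺]^2, solving for [H⁺] gives log[H⁺] = -1.158, so pH = 1.16.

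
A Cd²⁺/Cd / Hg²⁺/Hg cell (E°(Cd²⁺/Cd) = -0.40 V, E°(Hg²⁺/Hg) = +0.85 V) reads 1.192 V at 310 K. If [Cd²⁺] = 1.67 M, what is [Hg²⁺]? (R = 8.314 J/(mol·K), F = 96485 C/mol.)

From the Nernst equation, ln Q = nF(E° − E)/RT = 2×96485×(1.25 − 1.192)/(8.314×310) = 4.343, so Q = 76.9.
With Q = [Cd²⁺]/[Hg²⁺] and the known concentrations, [Hg²⁺] in the denominator gives [Hg²⁺] = 0.022 M.

0.022 M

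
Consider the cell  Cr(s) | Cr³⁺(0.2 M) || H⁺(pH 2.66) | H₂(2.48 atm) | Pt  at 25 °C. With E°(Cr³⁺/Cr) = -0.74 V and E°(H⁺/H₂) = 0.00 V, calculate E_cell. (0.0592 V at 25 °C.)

The hydrogen couple is the cathode, so E°_cell = 0.74 V; n = 6.
[H⁺] = 10^(−2.66) = 0.0022 M, and Q = [Cr³⁺]^2·P(H₂)^3 / [H⁺]^6 = 5.56 × 10^15.
E = E° − (0.0592/6) log Q = 0.74 − (0.0592/6)(15.745) = 0.585 V.

0.58 V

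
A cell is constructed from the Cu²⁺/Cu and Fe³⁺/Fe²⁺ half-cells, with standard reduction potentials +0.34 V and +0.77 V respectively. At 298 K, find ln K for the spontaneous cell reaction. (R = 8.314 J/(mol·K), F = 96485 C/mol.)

E°_cell = +0.77 − (+0.34) = 0.43 V, with n = 2 electrons transferred.
At equilibrium E = 0, so the Nernst equation gives ln K = nFE°/RT = (2)(96485)(0.43)/((8.314)(298)) = 33.49.

ln K = 33.5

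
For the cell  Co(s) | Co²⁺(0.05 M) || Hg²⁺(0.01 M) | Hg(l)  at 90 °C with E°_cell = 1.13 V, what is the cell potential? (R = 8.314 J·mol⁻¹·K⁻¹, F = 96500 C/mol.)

1.10 V

Balancing electrons gives n = 2; the reaction quotient is Q = [Co²⁺]/[Hg²⁺] = 5.00.
E = E° − (RT/nF) ln Q = 1.13 − (8.314×363)/(2×96500) × (1.609) = 1.130 − 0.025 = 1.105 V.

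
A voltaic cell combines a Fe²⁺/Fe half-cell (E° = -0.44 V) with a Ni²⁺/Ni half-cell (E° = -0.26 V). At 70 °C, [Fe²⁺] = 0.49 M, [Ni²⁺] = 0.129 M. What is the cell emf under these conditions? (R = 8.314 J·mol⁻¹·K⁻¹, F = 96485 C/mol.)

The Ni²⁺/Ni couple has the higher reduction potential and acts as the cathode, so E°_cell = -0.26 − (-0.44) = 0.18 V.
Balancing electrons gives n = 2; the reaction quotient is Q = [Fe²⁺]/[Ni²⁺] = 3.80.
E = E° − (RT/nF) ln Q = 0.18 − (8.314×343)/(2×96485) × (1.335) = 0.180 − 0.020 = 0.160 V.

0.160 V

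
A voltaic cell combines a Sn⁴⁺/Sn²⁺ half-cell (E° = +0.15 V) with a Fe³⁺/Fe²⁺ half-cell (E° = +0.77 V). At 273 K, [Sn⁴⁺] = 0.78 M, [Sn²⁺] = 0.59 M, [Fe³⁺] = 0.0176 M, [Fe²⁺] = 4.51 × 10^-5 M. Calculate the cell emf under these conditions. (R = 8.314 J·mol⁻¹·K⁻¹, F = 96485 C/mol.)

The Fe³⁺/Fe²⁺ couple has the higher reduction potential and acts as the cathode, so E°_cell = +0.77 − (+0.15) = 0.62 V.
Balancing electrons gives n = 2; the reaction quotient is Q = [Sn⁴⁺]·[Fe²⁺]^2/([Sn²⁺]·[Fe³⁺]^2) = 8.68 × 10^-6.
E = E° − (RT/nF) ln Q = 0.62 − (8.314×273)/(2×96485) × (-11.654) = 0.620 + 0.137 = 0.757 V.

0.757 V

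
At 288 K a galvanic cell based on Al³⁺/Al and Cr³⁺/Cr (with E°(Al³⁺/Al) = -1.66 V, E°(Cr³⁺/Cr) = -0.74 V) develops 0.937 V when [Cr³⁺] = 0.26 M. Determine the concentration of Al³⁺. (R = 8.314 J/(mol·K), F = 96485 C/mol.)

From the Nernst equation, ln Q = nF(E° − E)/RT = 3×96485×(0.92 − 0.937)/(8.314×288) = -2.055, so Q = 0.128.
With Q = [Al³⁺]/[Cr³⁺] and the known concentrations, [Al³⁺] in the numerator gives [Al³⁺] = 0.033 M.

0.033 M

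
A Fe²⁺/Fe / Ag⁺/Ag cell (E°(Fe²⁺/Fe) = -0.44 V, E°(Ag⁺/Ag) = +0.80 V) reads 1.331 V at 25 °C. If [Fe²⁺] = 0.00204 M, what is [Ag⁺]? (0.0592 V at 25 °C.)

1.6 M

From the Nernst equation, log Q = n(E° − E)/0.0592 = 2(1.24 − 1.331)/0.0592 = -3.074, so Q = 8.43 × 10^-4.
With Q = [Fe²⁺]/[Ag⁺]^2 and the known concentrations, [Ag⁺]^2 in the denominator gives [Ag⁺] = 1.6 M.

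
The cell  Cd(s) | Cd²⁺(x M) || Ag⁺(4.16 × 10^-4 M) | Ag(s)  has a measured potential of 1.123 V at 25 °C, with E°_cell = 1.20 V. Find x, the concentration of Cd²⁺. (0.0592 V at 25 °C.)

6.9 × 10^-5 M

From the Nernst equation, log Q = n(E° − E)/0.0592 = 2(1.20 − 1.123)/0.0592 = 2.601, so Q = 399.
With Q = [Cd²⁺]/[Ag⁺]^2 and the known concentrations, [Cd²⁺] in the numerator gives [Cd²⁺] = 6.9 × 10^-5 M.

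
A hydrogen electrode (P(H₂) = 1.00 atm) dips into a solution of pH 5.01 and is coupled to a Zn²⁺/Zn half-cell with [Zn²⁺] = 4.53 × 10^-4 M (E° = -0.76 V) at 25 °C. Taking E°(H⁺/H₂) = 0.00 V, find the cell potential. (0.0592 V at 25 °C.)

0.56 V

The hydrogen couple is the cathode, so E°_cell = 0.76 V; n = 2.
[H⁺] = 10^(−5.01) = 9.8 × 10^-6 M, and Q = [Zn²⁺]·P(H₂) / [H⁺]^2 = 4.74 × 10^6.
E = E° − (0.0592/2) log Q = 0.76 − (0.0592/2)(6.676) = 0.562 V.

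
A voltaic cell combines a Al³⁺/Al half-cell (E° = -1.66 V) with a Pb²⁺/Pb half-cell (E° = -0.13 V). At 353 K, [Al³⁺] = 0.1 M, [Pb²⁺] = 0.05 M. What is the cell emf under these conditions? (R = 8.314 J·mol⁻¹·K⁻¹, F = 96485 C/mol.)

The Pb²⁺/Pb couple has the higher reduction potential and acts as the cathode, so E°_cell = -0.13 − (-1.66) = 1.53 V.
Balancing electrons gives n = 6; the reaction quotient is Q = [Al³⁺]^2/[Pb²⁺]^3 = 80.0.
E = E° − (RT/nF) ln Q = 1.53 − (8.314×353)/(6×96485) × (4.382) = 1.530 − 0.022 = 1.508 V.

1.51 V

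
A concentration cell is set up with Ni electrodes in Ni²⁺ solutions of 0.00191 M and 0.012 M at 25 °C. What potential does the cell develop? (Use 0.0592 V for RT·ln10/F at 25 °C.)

0.024 V

Both half-cells are Ni²⁺/Ni, so E°_cell = 0. The concentrated side is the cathode; the cell reaction moves Ni²⁺ from high to low concentration with n = 2.
Q = [Ni²⁺]_dilute/[Ni²⁺]_conc = 0.00191/0.012 = 0.159.
E = 0 − (0.0592/2) log Q = −(0.0592/2)(-0.798) = 0.0236 V.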